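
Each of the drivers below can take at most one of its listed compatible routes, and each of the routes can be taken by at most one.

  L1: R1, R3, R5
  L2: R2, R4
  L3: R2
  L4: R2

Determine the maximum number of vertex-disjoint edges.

Unit-capacity flow: source→left, listed edges, right→sink; max matching = max flow.
Augmenting path L1→R1 (+1); matched 1.
Augmenting path L2→R2 (+1); matched 2.
Augmenting path L3→R2→L2→R4 (+1); matched 3.
No augmenting path remains; maximum matching = 3.
König certificate: {L1, L2, R2} is a vertex cover of size 3 (every listed pair touches it), so no matching can be larger.

3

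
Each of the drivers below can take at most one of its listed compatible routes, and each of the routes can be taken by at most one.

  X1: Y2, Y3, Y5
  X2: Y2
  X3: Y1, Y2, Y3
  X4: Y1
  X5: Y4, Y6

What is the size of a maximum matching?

5

Unit-capacity flow: source→left, listed edges, right→sink; max matching = max flow.
Augmenting path X1→Y2 (+1); matched 1.
Augmenting path X3→Y1 (+1); matched 2.
Augmenting path X5→Y4 (+1); matched 3.
Augmenting path X2→Y2→X1→Y3 (+1); matched 4.
Augmenting path X4→Y1→X3→Y3→X1→Y5 (+1); matched 5.
No augmenting path remains; maximum matching = 5.
König certificate: {X1, X2, X3, X4, X5} is a vertex cover of size 5 (every listed pair touches it), so no matching can be larger.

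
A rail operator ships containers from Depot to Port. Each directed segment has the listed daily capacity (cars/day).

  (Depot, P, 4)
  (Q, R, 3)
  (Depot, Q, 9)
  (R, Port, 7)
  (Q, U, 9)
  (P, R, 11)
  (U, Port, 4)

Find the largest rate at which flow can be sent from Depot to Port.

11

Augment Depot→P→R→Port: bottleneck 4, flow now 4.
Augment Depot→Q→R→Port: bottleneck 3, flow now 7.
Augment Depot→Q→U→Port: bottleneck 4, flow now 11.
No augmenting path remains; maximum flow = 11.
In the residual graph, reachable from Depot: {Depot, Q, U}.
Min-cut edges: Depot→P (4), Q→R (3), U→Port (4); capacity 4 + 3 + 4 = 11.
This cut is saturated, so no flow can exceed 11.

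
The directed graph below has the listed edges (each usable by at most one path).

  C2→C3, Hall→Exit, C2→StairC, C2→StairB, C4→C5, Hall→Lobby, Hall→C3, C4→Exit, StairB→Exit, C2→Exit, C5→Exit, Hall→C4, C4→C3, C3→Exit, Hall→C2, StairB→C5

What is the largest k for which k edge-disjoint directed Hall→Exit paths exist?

Assign every edge capacity 1; by Menger, the answer equals the max flow.
Path Hall→Exit (+1); total 1.
Path Hall→C2→Exit (+1); total 2.
Path Hall→C4→Exit (+1); total 3.
Path Hall→C3→Exit (+1); total 4.
No residual Hall→Exit path; max flow = 4.
Certifying cut of size 4: {Hall→C2, Hall→C3, Hall→C4, Hall→Exit}.

4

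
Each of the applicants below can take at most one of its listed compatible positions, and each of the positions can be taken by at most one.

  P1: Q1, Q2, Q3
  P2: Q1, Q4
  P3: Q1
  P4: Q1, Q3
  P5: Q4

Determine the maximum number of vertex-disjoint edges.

Unit-capacity flow: source→left, listed edges, right→sink; max matching = max flow.
Augmenting path P1→Q1 (+1); matched 1.
Augmenting path P2→Q4 (+1); matched 2.
Augmenting path P4→Q3 (+1); matched 3.
Augmenting path P3→Q1→P1→Q2 (+1); matched 4.
No augmenting path remains; maximum matching = 4.
König certificate: {P1, P4, Q1, Q4} is a vertex cover of size 4 (every listed pair touches it), so no matching can be larger.

4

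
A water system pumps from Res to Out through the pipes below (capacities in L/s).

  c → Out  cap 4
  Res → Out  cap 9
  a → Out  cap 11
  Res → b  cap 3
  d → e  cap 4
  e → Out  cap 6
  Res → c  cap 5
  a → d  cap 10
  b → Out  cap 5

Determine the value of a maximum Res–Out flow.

16

Augment Res→Out: bottleneck 9, flow now 9.
Augment Res→b→Out: bottleneck 3, flow now 12.
Augment Res→c→Out: bottleneck 4, flow now 16.
No augmenting path remains; maximum flow = 16.
In the residual graph, reachable from Res: {Res, c}.
Min-cut edges: Res→b (3), Res→Out (9), c→Out (4); capacity 3 + 9 + 4 = 16.
This cut is saturated, so no flow can exceed 16.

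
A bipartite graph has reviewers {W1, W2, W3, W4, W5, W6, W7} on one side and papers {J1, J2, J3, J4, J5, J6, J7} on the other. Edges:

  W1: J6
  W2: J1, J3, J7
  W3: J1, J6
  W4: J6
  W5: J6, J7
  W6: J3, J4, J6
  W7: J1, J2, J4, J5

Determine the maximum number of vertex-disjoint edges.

6

Unit-capacity flow: source→left, listed edges, right→sink; max matching = max flow.
Augmenting path W1→J6 (+1); matched 1.
Augmenting path W2→J1 (+1); matched 2.
Augmenting path W5→J7 (+1); matched 3.
Augmenting path W6→J3 (+1); matched 4.
Augmenting path W7→J2 (+1); matched 5.
Augmenting path W3→J1→W2→J3→W6→J4 (+1); matched 6.
No augmenting path remains; maximum matching = 6.
König certificate: {W2, W3, W5, W6, W7, J6} is a vertex cover of size 6 (every listed pair touches it), so no matching can be larger.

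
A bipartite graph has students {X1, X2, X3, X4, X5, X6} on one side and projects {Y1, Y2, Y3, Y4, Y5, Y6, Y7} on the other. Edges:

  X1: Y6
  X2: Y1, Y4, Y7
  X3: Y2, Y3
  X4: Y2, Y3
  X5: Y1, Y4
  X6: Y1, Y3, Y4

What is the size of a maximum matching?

Unit-capacity flow: source→left, listed edges, right→sink; max matching = max flow.
Augmenting path X1→Y6 (+1); matched 1.
Augmenting path X2→Y1 (+1); matched 2.
Augmenting path X3→Y2 (+1); matched 3.
Augmenting path X4→Y3 (+1); matched 4.
Augmenting path X5→Y4 (+1); matched 5.
Augmenting path X6→Y1→X2→Y7 (+1); matched 6.
No augmenting path remains; maximum matching = 6.
König certificate: {X1, X2, X3, X4, X5, X6} is a vertex cover of size 6 (every listed pair touches it), so no matching can be larger.

6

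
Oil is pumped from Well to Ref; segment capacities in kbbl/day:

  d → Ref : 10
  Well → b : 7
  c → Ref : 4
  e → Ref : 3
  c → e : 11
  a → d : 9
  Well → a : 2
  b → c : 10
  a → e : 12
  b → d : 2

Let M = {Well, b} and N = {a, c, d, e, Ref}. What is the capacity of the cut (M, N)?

Edges leaving {Well, b}: Well→a (2), b→c (10), b→d (2).
Cut capacity = 2 + 10 + 2 = 14.

14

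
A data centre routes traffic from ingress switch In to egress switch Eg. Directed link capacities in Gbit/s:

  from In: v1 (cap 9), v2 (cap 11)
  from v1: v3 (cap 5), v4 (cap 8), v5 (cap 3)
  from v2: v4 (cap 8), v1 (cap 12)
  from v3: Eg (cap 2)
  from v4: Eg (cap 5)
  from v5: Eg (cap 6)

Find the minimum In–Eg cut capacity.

10

Augment In→v1→v3→Eg: bottleneck 2, flow now 2.
Augment In→v1→v4→Eg: bottleneck 5, flow now 7.
Augment In→v1→v5→Eg: bottleneck 2, flow now 9.
Augment In→v2→v1→v5→Eg: bottleneck 1, flow now 10.
No augmenting path remains; maximum flow = 10.
By max-flow min-cut, the minimum cut capacity equals the max flow.
In the residual graph, reachable from In: {In, v1, v2, v3, v4}.
Min-cut edges: v1→v5 (3), v3→Eg (2), v4→Eg (5); capacity 3 + 2 + 5 = 10.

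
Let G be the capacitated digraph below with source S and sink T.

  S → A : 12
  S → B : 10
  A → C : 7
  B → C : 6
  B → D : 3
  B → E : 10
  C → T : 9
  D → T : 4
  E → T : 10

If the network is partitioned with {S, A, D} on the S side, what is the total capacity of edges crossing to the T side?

Edges leaving {S, A, D}: S→B (10), A→C (7), D→T (4).
Cut capacity = 10 + 7 + 4 = 21.

21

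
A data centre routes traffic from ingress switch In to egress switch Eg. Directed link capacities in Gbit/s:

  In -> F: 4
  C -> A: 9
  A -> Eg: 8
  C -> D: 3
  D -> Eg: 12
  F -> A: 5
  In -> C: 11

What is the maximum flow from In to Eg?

11

Augment In→F→A→Eg: bottleneck 4, flow now 4.
Augment In→C→D→Eg: bottleneck 3, flow now 7.
Augment In→C→A→Eg: bottleneck 4, flow now 11.
No augmenting path remains; maximum flow = 11.
In the residual graph, reachable from In: {In, F, C, A}.
Min-cut edges: C→D (3), A→Eg (8); capacity 3 + 8 = 11.
This cut is saturated, so no flow can exceed 11.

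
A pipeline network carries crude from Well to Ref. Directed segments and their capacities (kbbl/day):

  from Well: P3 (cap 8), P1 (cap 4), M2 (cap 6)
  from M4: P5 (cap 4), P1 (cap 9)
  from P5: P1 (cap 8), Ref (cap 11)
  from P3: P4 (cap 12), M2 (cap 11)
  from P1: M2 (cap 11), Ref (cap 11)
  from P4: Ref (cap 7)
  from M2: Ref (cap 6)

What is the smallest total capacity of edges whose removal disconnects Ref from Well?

Augment Well→P1→Ref: bottleneck 4, flow now 4.
Augment Well→M2→Ref: bottleneck 6, flow now 10.
Augment Well→P3→P4→Ref: bottleneck 7, flow now 17.
No augmenting path remains; maximum flow = 17.
By max-flow min-cut, the minimum cut capacity equals the max flow.
In the residual graph, reachable from Well: {Well, P3, P4, M2}.
Min-cut edges: Well→P1 (4), P4→Ref (7), M2→Ref (6); capacity 4 + 7 + 6 = 17.

17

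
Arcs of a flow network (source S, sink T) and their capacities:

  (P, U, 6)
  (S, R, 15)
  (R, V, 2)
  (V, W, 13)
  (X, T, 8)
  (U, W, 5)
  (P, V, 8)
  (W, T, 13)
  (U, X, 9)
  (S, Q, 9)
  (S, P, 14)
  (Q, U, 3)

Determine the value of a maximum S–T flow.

Augment S→P→U→W→T: bottleneck 5, flow now 5.
Augment S→P→U→X→T: bottleneck 1, flow now 6.
Augment S→P→V→W→T: bottleneck 8, flow now 14.
Augment S→Q→U→X→T: bottleneck 3, flow now 17.
Augment S→R→V→W→U→X→T: bottleneck 2, flow now 19. (uses reverse residual edge)
No augmenting path remains; maximum flow = 19.
In the residual graph, reachable from S: {S, Q, R}.
Min-cut edges: S→P (14), Q→U (3), R→V (2); capacity 14 + 3 + 2 = 19.
This cut is saturated, so no flow can exceed 19.

19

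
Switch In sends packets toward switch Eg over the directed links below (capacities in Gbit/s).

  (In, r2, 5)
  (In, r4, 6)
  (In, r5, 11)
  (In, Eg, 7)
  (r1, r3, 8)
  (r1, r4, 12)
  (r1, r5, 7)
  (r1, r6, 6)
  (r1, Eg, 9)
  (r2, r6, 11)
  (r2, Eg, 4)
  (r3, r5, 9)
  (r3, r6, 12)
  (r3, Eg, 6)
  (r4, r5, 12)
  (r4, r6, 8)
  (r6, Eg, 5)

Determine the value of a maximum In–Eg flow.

16

Augment In→Eg: bottleneck 7, flow now 7.
Augment In→r2→Eg: bottleneck 4, flow now 11.
Augment In→r2→r6→Eg: bottleneck 1, flow now 12.
Augment In→r4→r6→Eg: bottleneck 4, flow now 16.
No augmenting path remains; maximum flow = 16.
In the residual graph, reachable from In: {In, r2, r4, r5, r6}.
Min-cut edges: In→Eg (7), r2→Eg (4), r6→Eg (5); capacity 7 + 4 + 5 = 16.
This cut is saturated, so no flow can exceed 16.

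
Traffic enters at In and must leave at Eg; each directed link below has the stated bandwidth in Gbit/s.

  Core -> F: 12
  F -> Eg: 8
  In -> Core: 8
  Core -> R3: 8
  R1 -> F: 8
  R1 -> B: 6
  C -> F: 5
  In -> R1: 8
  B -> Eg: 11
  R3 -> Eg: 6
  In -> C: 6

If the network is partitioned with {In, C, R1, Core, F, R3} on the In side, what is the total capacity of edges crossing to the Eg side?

20

Edges leaving {In, C, R1, Core, F, R3}: R1→B (6), F→Eg (8), R3→Eg (6).
Cut capacity = 6 + 8 + 6 = 20.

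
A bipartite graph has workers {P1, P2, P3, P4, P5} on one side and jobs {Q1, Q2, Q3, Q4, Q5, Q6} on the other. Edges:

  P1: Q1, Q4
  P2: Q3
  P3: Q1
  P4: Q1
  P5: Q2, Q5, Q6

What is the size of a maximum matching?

4

Unit-capacity flow: source→left, listed edges, right→sink; max matching = max flow.
Augmenting path P1→Q1 (+1); matched 1.
Augmenting path P2→Q3 (+1); matched 2.
Augmenting path P5→Q2 (+1); matched 3.
Augmenting path P3→Q1→P1→Q4 (+1); matched 4.
No augmenting path remains; maximum matching = 4.
König certificate: {P1, P2, P5, Q1} is a vertex cover of size 4 (every listed pair touches it), so no matching can be larger.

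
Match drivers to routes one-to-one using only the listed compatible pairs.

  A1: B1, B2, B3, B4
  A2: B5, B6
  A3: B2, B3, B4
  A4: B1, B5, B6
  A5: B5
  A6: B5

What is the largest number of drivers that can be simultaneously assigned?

Unit-capacity flow: source→left, listed edges, right→sink; max matching = max flow.
Augmenting path A1→B1 (+1); matched 1.
Augmenting path A2→B5 (+1); matched 2.
Augmenting path A3→B2 (+1); matched 3.
Augmenting path A4→B6 (+1); matched 4.
Augmenting path A5→B5→A2→B6→A4→B1→A1→B3 (+1); matched 5.
No augmenting path remains; maximum matching = 5.
König certificate: {A1, A2, A3, A4, B5} is a vertex cover of size 5 (every listed pair touches it), so no matching can be larger.

5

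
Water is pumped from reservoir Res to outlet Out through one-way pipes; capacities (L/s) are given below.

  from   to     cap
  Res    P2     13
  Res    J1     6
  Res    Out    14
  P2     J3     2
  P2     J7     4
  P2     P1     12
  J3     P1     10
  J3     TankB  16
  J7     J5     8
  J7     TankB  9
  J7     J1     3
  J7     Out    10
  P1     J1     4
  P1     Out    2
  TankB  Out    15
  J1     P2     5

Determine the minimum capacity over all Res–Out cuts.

22

Augment Res→Out: bottleneck 14, flow now 14.
Augment Res→P2→J7→Out: bottleneck 4, flow now 18.
Augment Res→P2→P1→Out: bottleneck 2, flow now 20.
Augment Res→P2→J3→TankB→Out: bottleneck 2, flow now 22.
No augmenting path remains; maximum flow = 22.
By max-flow min-cut, the minimum cut capacity equals the max flow.
In the residual graph, reachable from Res: {Res, P2, P1, J1}.
Min-cut edges: Res→Out (14), P2→J3 (2), P2→J7 (4), P1→Out (2); capacity 14 + 2 + 4 + 2 = 22.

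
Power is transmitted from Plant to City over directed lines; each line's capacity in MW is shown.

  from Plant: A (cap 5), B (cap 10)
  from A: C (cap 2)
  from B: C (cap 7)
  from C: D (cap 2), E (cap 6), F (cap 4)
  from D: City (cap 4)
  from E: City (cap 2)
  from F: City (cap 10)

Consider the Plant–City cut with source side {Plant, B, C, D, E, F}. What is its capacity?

Edges leaving {Plant, B, C, D, E, F}: Plant→A (5), D→City (4), E→City (2), F→City (10).
Cut capacity = 5 + 4 + 2 + 10 = 21.

21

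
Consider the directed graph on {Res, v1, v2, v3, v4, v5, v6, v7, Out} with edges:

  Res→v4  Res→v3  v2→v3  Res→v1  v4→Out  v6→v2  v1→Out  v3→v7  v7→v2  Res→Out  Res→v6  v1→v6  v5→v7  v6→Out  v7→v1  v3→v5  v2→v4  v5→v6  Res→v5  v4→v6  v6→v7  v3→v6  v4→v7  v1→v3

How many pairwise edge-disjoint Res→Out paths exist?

Assign every edge capacity 1; by Menger, the answer equals the max flow.
Path Res→Out (+1); total 1.
Path Res→v1→Out (+1); total 2.
Path Res→v4→Out (+1); total 3.
Path Res→v6→Out (+1); total 4.
No residual Res→Out path; max flow = 4.
Certifying cut of size 4: {Res→Out, v1→Out, v4→Out, v6→Out}.

4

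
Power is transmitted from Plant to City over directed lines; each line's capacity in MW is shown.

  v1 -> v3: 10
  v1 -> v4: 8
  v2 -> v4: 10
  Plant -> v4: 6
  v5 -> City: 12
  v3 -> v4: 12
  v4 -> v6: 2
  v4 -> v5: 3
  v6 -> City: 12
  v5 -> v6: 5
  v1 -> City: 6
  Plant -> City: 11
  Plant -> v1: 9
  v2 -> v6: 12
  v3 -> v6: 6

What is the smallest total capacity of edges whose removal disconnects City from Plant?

Augment Plant→City: bottleneck 11, flow now 11.
Augment Plant→v1→City: bottleneck 6, flow now 17.
Augment Plant→v4→v5→City: bottleneck 3, flow now 20.
Augment Plant→v4→v6→City: bottleneck 2, flow now 22.
Augment Plant→v1→v3→v6→City: bottleneck 3, flow now 25.
No augmenting path remains; maximum flow = 25.
By max-flow min-cut, the minimum cut capacity equals the max flow.
In the residual graph, reachable from Plant: {Plant, v4}.
Min-cut edges: Plant→v1 (9), Plant→City (11), v4→v5 (3), v4→v6 (2); capacity 9 + 11 + 3 + 2 = 25.

25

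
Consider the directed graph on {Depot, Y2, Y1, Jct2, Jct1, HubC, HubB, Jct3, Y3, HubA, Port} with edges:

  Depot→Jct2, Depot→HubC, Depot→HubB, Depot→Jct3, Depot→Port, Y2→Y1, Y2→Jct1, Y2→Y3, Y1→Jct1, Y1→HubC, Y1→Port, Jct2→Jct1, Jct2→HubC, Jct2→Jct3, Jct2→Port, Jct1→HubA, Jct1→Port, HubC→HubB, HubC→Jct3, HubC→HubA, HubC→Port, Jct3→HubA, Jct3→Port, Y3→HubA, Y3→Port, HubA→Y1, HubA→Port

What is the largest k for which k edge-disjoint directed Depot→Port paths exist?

4

Assign every edge capacity 1; by Menger, the answer equals the max flow.
Path Depot→Port (+1); total 1.
Path Depot→Jct2→Port (+1); total 2.
Path Depot→HubC→Port (+1); total 3.
Path Depot→Jct3→Port (+1); total 4.
No residual Depot→Port path; max flow = 4.
Certifying cut of size 4: {Depot→HubC, Depot→Jct2, Depot→Jct3, Depot→Port}.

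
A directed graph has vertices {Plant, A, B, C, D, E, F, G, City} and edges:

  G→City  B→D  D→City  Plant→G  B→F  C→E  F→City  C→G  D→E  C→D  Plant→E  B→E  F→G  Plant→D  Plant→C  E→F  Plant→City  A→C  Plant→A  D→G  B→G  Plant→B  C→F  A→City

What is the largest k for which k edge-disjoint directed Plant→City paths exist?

Assign every edge capacity 1; by Menger, the answer equals the max flow.
Path Plant→City (+1); total 1.
Path Plant→A→City (+1); total 2.
Path Plant→D→City (+1); total 3.
Path Plant→G→City (+1); total 4.
Path Plant→B→F→City (+1); total 5.
No residual Plant→City path; max flow = 5.
Certifying cut of size 5: {D→City, F→City, G→City, Plant→A, Plant→City}.

5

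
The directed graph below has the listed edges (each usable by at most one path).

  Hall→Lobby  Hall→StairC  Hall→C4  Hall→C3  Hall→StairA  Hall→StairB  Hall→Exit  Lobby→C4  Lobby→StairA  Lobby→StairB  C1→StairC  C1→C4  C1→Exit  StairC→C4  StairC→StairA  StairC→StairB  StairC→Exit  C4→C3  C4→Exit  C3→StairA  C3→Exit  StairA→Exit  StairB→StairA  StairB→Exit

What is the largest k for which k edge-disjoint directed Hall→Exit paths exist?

6

Assign every edge capacity 1; by Menger, the answer equals the max flow.
Path Hall→Exit (+1); total 1.
Path Hall→StairC→Exit (+1); total 2.
Path Hall→C4→Exit (+1); total 3.
Path Hall→C3→Exit (+1); total 4.
Path Hall→StairA→Exit (+1); total 5.
Path Hall→StairB→Exit (+1); total 6.
No residual Hall→Exit path; max flow = 6.
Certifying cut of size 6: {C3→Exit, C4→Exit, Hall→Exit, Hall→StairC, StairA→Exit, StairB→Exit}.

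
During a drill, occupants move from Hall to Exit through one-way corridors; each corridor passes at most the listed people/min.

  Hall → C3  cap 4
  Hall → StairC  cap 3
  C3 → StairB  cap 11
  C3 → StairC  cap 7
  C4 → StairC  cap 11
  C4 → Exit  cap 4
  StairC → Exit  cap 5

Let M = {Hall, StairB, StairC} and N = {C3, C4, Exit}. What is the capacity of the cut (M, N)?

9

Edges leaving {Hall, StairB, StairC}: Hall→C3 (4), StairC→Exit (5).
Cut capacity = 4 + 5 = 9.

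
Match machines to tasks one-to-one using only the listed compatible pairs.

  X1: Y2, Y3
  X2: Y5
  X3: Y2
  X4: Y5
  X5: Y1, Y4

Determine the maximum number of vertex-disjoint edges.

4

Unit-capacity flow: source→left, listed edges, right→sink; max matching = max flow.
Augmenting path X1→Y2 (+1); matched 1.
Augmenting path X2→Y5 (+1); matched 2.
Augmenting path X5→Y1 (+1); matched 3.
Augmenting path X3→Y2→X1→Y3 (+1); matched 4.
No augmenting path remains; maximum matching = 4.
König certificate: {X1, X3, X5, Y5} is a vertex cover of size 4 (every listed pair touches it), so no matching can be larger.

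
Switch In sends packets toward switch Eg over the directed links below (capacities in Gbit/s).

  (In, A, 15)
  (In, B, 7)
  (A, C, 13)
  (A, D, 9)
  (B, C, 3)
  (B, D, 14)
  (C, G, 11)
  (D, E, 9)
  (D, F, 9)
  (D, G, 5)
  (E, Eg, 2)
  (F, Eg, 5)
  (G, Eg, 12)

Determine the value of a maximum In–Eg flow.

19

Augment In→A→C→G→Eg: bottleneck 11, flow now 11.
Augment In→A→D→E→Eg: bottleneck 2, flow now 13.
Augment In→A→D→F→Eg: bottleneck 2, flow now 15.
Augment In→B→D→F→Eg: bottleneck 3, flow now 18.
Augment In→B→D→G→Eg: bottleneck 1, flow now 19.
No augmenting path remains; maximum flow = 19.
In the residual graph, reachable from In: {In, A, B, C, D, E, F, G}.
Min-cut edges: E→Eg (2), F→Eg (5), G→Eg (12); capacity 2 + 5 + 12 = 19.
This cut is saturated, so no flow can exceed 19.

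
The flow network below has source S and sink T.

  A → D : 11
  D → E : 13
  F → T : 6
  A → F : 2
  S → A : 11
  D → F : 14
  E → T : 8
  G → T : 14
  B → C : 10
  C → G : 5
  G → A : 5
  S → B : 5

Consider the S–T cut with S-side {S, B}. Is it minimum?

Given cut capacity: 11 + 10 = 21.
Augment S→A→F→T: bottleneck 2, flow now 2.
Augment S→A→D→E→T: bottleneck 8, flow now 10.
Augment S→A→D→F→T: bottleneck 1, flow now 11.
Augment S→B→C→G→T: bottleneck 5, flow now 16.
No augmenting path remains; maximum flow = 16.
In the residual graph, reachable from S: {S}.
Min-cut edges: S→A (11), S→B (5); capacity 11 + 5 = 16.
Cut capacity 21 exceeds the max flow 16, so it is not minimum.

No — its capacity is 21, but the minimum cut has capacity 16.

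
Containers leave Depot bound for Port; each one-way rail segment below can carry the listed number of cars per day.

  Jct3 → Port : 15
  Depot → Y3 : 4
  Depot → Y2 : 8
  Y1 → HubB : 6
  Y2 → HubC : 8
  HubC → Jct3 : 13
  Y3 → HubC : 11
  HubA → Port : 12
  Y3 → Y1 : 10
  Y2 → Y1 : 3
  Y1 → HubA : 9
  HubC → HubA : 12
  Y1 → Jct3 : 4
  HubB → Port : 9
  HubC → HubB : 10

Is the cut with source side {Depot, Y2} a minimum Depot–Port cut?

Given cut capacity: 4 + 8 + 3 = 15.
Augment Depot→Y3→HubC→Jct3→Port: bottleneck 4, flow now 4.
Augment Depot→Y2→HubC→Jct3→Port: bottleneck 8, flow now 12.
No augmenting path remains; maximum flow = 12.
In the residual graph, reachable from Depot: {Depot}.
Min-cut edges: Depot→Y3 (4), Depot→Y2 (8); capacity 4 + 8 = 12.
Cut capacity 15 exceeds the max flow 12, so it is not minimum.

No — its capacity is 15, but the minimum cut has capacity 12.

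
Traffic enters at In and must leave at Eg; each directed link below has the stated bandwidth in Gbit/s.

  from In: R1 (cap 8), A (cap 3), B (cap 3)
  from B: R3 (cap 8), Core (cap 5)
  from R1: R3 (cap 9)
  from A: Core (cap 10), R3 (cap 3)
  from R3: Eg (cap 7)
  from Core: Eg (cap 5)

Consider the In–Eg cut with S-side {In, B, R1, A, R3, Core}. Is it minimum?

Given cut capacity: 7 + 5 = 12.
Augment In→B→R3→Eg: bottleneck 3, flow now 3.
Augment In→R1→R3→Eg: bottleneck 4, flow now 7.
Augment In→A→Core→Eg: bottleneck 3, flow now 10.
Augment In→R1→R3→B→Core→Eg: bottleneck 2, flow now 12. (uses reverse residual edge)
No augmenting path remains; maximum flow = 12.
Cut capacity 12 equals the max flow, so it is a minimum cut.

Yes — it is a minimum cut (capacity 12).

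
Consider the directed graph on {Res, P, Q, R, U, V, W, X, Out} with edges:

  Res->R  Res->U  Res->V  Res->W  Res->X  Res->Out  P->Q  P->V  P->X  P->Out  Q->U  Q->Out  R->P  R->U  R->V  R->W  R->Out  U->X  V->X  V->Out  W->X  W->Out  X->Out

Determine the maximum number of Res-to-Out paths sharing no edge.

5

Assign every edge capacity 1; by Menger, the answer equals the max flow.
Path Res→Out (+1); total 1.
Path Res→R→Out (+1); total 2.
Path Res→V→Out (+1); total 3.
Path Res→W→Out (+1); total 4.
Path Res→X→Out (+1); total 5.
No residual Res→Out path; max flow = 5.
Certifying cut of size 5: {Res→Out, Res→R, Res→V, Res→W, X→Out}.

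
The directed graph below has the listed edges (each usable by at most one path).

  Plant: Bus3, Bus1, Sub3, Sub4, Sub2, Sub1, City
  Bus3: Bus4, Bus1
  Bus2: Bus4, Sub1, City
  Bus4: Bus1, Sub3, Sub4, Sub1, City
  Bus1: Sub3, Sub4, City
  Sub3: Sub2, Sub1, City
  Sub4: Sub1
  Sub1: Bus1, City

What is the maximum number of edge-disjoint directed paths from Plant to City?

5

Assign every edge capacity 1; by Menger, the answer equals the max flow.
Path Plant→City (+1); total 1.
Path Plant→Bus1→City (+1); total 2.
Path Plant→Sub3→City (+1); total 3.
Path Plant→Sub1→City (+1); total 4.
Path Plant→Bus3→Bus4→City (+1); total 5.
No residual Plant→City path; max flow = 5.
Certifying cut of size 5: {Bus1→City, Plant→Bus3, Plant→City, Sub1→City, Sub3→City}.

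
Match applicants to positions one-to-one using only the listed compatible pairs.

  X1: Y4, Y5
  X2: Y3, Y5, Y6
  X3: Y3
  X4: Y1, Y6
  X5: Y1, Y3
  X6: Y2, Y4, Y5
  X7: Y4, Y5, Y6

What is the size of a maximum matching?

6

Unit-capacity flow: source→left, listed edges, right→sink; max matching = max flow.
Augmenting path X1→Y4 (+1); matched 1.
Augmenting path X2→Y3 (+1); matched 2.
Augmenting path X4→Y1 (+1); matched 3.
Augmenting path X6→Y2 (+1); matched 4.
Augmenting path X7→Y5 (+1); matched 5.
Augmenting path X3→Y3→X2→Y6 (+1); matched 6.
No augmenting path remains; maximum matching = 6.
König certificate: {X6, Y1, Y3, Y4, Y5, Y6} is a vertex cover of size 6 (every listed pair touches it), so no matching can be larger.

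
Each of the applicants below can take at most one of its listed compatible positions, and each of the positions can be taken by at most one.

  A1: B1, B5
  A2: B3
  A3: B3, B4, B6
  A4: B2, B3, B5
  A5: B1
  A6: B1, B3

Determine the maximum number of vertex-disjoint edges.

Unit-capacity flow: source→left, listed edges, right→sink; max matching = max flow.
Augmenting path A1→B1 (+1); matched 1.
Augmenting path A2→B3 (+1); matched 2.
Augmenting path A3→B4 (+1); matched 3.
Augmenting path A4→B2 (+1); matched 4.
Augmenting path A5→B1→A1→B5 (+1); matched 5.
No augmenting path remains; maximum matching = 5.
König certificate: {A1, A3, A4, B1, B3} is a vertex cover of size 5 (every listed pair touches it), so no matching can be larger.

5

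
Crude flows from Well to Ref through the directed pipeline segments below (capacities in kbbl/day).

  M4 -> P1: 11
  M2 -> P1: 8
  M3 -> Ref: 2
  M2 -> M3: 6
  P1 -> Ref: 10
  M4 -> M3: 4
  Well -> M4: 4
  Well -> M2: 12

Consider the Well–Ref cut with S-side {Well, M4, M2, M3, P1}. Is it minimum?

Given cut capacity: 2 + 10 = 12.
Augment Well→M4→M3→Ref: bottleneck 2, flow now 2.
Augment Well→M4→P1→Ref: bottleneck 2, flow now 4.
Augment Well→M2→P1→Ref: bottleneck 8, flow now 12.
No augmenting path remains; maximum flow = 12.
Cut capacity 12 equals the max flow, so it is a minimum cut.

Yes — it is a minimum cut (capacity 12).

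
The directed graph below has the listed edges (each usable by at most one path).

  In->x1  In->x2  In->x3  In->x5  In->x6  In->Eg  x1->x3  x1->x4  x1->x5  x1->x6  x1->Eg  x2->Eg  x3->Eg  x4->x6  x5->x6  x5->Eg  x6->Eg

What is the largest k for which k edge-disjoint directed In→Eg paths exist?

Assign every edge capacity 1; by Menger, the answer equals the max flow.
Path In→Eg (+1); total 1.
Path In→x1→Eg (+1); total 2.
Path In→x2→Eg (+1); total 3.
Path In→x3→Eg (+1); total 4.
Path In→x5→Eg (+1); total 5.
Path In→x6→Eg (+1); total 6.
No residual In→Eg path; max flow = 6.
Certifying cut of size 6: {In→Eg, In→x1, In→x2, In→x3, In→x5, In→x6}.

6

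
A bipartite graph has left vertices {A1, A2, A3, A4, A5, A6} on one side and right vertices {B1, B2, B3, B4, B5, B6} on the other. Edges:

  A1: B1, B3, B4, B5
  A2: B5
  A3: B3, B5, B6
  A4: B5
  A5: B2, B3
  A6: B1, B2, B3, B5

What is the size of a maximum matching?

5

Unit-capacity flow: source→left, listed edges, right→sink; max matching = max flow.
Augmenting path A1→B1 (+1); matched 1.
Augmenting path A2→B5 (+1); matched 2.
Augmenting path A3→B3 (+1); matched 3.
Augmenting path A5→B2 (+1); matched 4.
Augmenting path A6→B1→A1→B4 (+1); matched 5.
No augmenting path remains; maximum matching = 5.
König certificate: {A1, A3, A5, A6, B5} is a vertex cover of size 5 (every listed pair touches it), so no matching can be larger.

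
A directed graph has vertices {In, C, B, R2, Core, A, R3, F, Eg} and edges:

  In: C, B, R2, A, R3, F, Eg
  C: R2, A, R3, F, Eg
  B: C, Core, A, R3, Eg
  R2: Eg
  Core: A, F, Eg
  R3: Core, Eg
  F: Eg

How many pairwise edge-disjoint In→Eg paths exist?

Assign every edge capacity 1; by Menger, the answer equals the max flow.
Path In→Eg (+1); total 1.
Path In→C→Eg (+1); total 2.
Path In→B→Eg (+1); total 3.
Path In→R2→Eg (+1); total 4.
Path In→R3→Eg (+1); total 5.
Path In→F→Eg (+1); total 6.
No residual In→Eg path; max flow = 6.
Certifying cut of size 6: {In→B, In→C, In→Eg, In→F, In→R2, In→R3}.

6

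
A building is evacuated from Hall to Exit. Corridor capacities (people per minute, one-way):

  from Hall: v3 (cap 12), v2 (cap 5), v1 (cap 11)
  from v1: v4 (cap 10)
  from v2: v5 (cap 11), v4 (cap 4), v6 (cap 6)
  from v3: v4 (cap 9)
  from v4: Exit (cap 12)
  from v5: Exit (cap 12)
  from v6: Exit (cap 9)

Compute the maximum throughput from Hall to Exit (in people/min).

Augment Hall→v1→v4→Exit: bottleneck 10, flow now 10.
Augment Hall→v2→v4→Exit: bottleneck 2, flow now 12.
Augment Hall→v2→v5→Exit: bottleneck 3, flow now 15.
Augment Hall→v3→v4→v2→v5→Exit: bottleneck 2, flow now 17. (uses reverse residual edge)
No augmenting path remains; maximum flow = 17.
In the residual graph, reachable from Hall: {Hall, v1, v3, v4}.
Min-cut edges: Hall→v2 (5), v4→Exit (12); capacity 5 + 12 = 17.
This cut is saturated, so no flow can exceed 17.

17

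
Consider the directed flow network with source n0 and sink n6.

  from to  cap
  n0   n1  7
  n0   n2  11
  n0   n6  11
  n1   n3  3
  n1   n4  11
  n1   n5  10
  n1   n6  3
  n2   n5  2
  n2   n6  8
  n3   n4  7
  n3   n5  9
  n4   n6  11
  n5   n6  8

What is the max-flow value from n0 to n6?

28

Augment n0→n6: bottleneck 11, flow now 11.
Augment n0→n1→n6: bottleneck 3, flow now 14.
Augment n0→n2→n6: bottleneck 8, flow now 22.
Augment n0→n1→n4→n6: bottleneck 4, flow now 26.
Augment n0→n2→n5→n6: bottleneck 2, flow now 28.
No augmenting path remains; maximum flow = 28.
In the residual graph, reachable from n0: {n0, n2}.
Min-cut edges: n0→n1 (7), n0→n6 (11), n2→n5 (2), n2→n6 (8); capacity 7 + 11 + 2 + 8 = 28.
This cut is saturated, so no flow can exceed 28.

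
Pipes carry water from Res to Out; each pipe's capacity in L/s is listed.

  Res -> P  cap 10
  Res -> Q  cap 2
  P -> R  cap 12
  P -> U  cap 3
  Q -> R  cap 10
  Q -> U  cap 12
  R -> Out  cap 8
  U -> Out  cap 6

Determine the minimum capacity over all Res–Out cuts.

Augment Res→P→R→Out: bottleneck 8, flow now 8.
Augment Res→P→U→Out: bottleneck 2, flow now 10.
Augment Res→Q→U→Out: bottleneck 2, flow now 12.
No augmenting path remains; maximum flow = 12.
By max-flow min-cut, the minimum cut capacity equals the max flow.
In the residual graph, reachable from Res: {Res}.
Min-cut edges: Res→P (10), Res→Q (2); capacity 10 + 2 = 12.

12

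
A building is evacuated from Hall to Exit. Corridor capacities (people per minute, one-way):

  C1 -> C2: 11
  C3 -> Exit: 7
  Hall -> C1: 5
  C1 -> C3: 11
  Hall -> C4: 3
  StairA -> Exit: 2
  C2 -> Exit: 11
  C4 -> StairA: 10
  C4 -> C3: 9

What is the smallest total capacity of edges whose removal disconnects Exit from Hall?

8

Augment Hall→C1→C3→Exit: bottleneck 5, flow now 5.
Augment Hall→C4→C3→Exit: bottleneck 2, flow now 7.
Augment Hall→C4→StairA→Exit: bottleneck 1, flow now 8.
No augmenting path remains; maximum flow = 8.
By max-flow min-cut, the minimum cut capacity equals the max flow.
In the residual graph, reachable from Hall: {Hall}.
Min-cut edges: Hall→C1 (5), Hall→C4 (3); capacity 5 + 3 = 8.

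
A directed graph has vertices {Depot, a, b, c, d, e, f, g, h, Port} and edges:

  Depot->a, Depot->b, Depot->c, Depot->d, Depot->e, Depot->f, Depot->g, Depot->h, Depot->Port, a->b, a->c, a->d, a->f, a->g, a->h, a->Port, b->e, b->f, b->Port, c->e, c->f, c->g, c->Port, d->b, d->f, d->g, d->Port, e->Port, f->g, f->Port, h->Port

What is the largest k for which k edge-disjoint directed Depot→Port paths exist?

8

Assign every edge capacity 1; by Menger, the answer equals the max flow.
Path Depot→Port (+1); total 1.
Path Depot→a→Port (+1); total 2.
Path Depot→b→Port (+1); total 3.
Path Depot→c→Port (+1); total 4.
Path Depot→d→Port (+1); total 5.
Path Depot→e→Port (+1); total 6.
Path Depot→f→Port (+1); total 7.
Path Depot→h→Port (+1); total 8.
No residual Depot→Port path; max flow = 8.
Certifying cut of size 8: {Depot→Port, Depot→a, Depot→b, Depot→c, Depot→d, Depot→e, Depot→f, Depot→h}.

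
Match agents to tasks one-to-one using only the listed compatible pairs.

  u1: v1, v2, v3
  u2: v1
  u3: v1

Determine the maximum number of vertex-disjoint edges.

2

Unit-capacity flow: source→left, listed edges, right→sink; max matching = max flow.
Augmenting path u1→v1 (+1); matched 1.
Augmenting path u2→v1→u1→v2 (+1); matched 2.
No augmenting path remains; maximum matching = 2.
König certificate: {u1, v1} is a vertex cover of size 2 (every listed pair touches it), so no matching can be larger.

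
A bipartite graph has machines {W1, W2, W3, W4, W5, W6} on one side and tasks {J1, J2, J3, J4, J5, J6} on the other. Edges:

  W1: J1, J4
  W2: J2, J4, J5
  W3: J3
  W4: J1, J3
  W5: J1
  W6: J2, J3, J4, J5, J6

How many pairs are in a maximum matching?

5

Unit-capacity flow: source→left, listed edges, right→sink; max matching = max flow.
Augmenting path W1→J1 (+1); matched 1.
Augmenting path W2→J2 (+1); matched 2.
Augmenting path W3→J3 (+1); matched 3.
Augmenting path W6→J4 (+1); matched 4.
Augmenting path W4→J1→W1→J4→W6→J5 (+1); matched 5.
No augmenting path remains; maximum matching = 5.
König certificate: {W1, W2, W6, J1, J3} is a vertex cover of size 5 (every listed pair touches it), so no matching can be larger.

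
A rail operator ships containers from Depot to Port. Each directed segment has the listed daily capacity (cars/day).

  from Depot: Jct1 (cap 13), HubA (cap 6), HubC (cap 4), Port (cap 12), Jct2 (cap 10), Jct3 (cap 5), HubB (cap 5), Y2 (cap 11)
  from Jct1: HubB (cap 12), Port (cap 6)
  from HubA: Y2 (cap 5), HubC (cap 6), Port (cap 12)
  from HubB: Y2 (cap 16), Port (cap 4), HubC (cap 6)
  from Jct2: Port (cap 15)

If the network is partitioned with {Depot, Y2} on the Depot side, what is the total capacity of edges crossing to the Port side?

55

Edges leaving {Depot, Y2}: Depot→Jct1 (13), Depot→HubA (6), Depot→HubB (5), Depot→Jct3 (5), Depot→HubC (4), Depot→Jct2 (10), Depot→Port (12).
Cut capacity = 13 + 6 + 5 + 5 + 4 + 10 + 12 = 55.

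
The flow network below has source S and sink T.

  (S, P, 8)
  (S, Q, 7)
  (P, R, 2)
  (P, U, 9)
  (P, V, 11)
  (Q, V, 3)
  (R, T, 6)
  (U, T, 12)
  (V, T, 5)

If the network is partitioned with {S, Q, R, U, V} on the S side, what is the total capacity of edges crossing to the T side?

31

Edges leaving {S, Q, R, U, V}: S→P (8), R→T (6), U→T (12), V→T (5).
Cut capacity = 8 + 6 + 12 + 5 = 31.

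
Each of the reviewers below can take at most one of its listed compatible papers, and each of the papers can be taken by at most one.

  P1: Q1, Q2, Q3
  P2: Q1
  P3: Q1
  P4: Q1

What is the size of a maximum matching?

2

Unit-capacity flow: source→left, listed edges, right→sink; max matching = max flow.
Augmenting path P1→Q1 (+1); matched 1.
Augmenting path P2→Q1→P1→Q2 (+1); matched 2.
No augmenting path remains; maximum matching = 2.
König certificate: {P1, Q1} is a vertex cover of size 2 (every listed pair touches it), so no matching can be larger.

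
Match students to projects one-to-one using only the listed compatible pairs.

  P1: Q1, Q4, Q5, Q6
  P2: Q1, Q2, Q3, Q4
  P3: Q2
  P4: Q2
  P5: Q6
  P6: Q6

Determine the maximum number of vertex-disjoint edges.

Unit-capacity flow: source→left, listed edges, right→sink; max matching = max flow.
Augmenting path P1→Q1 (+1); matched 1.
Augmenting path P2→Q2 (+1); matched 2.
Augmenting path P5→Q6 (+1); matched 3.
Augmenting path P3→Q2→P2→Q3 (+1); matched 4.
No augmenting path remains; maximum matching = 4.
König certificate: {P1, P2, Q2, Q6} is a vertex cover of size 4 (every listed pair touches it), so no matching can be larger.

4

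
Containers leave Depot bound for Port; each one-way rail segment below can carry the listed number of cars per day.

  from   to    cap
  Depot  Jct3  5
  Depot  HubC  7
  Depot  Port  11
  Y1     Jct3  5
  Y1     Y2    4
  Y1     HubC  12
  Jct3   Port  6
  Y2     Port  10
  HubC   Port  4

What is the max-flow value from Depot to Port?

20

Augment Depot→Port: bottleneck 11, flow now 11.
Augment Depot→Jct3→Port: bottleneck 5, flow now 16.
Augment Depot→HubC→Port: bottleneck 4, flow now 20.
No augmenting path remains; maximum flow = 20.
In the residual graph, reachable from Depot: {Depot, HubC}.
Min-cut edges: Depot→Jct3 (5), Depot→Port (11), HubC→Port (4); capacity 5 + 11 + 4 = 20.
This cut is saturated, so no flow can exceed 20.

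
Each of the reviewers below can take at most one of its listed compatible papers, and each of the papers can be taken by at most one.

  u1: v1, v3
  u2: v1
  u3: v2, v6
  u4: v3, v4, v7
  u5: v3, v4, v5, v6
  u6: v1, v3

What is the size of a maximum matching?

Unit-capacity flow: source→left, listed edges, right→sink; max matching = max flow.
Augmenting path u1→v1 (+1); matched 1.
Augmenting path u3→v2 (+1); matched 2.
Augmenting path u4→v3 (+1); matched 3.
Augmenting path u5→v4 (+1); matched 4.
Augmenting path u6→v3→u4→v7 (+1); matched 5.
No augmenting path remains; maximum matching = 5.
König certificate: {u3, u4, u5, v1, v3} is a vertex cover of size 5 (every listed pair touches it), so no matching can be larger.

5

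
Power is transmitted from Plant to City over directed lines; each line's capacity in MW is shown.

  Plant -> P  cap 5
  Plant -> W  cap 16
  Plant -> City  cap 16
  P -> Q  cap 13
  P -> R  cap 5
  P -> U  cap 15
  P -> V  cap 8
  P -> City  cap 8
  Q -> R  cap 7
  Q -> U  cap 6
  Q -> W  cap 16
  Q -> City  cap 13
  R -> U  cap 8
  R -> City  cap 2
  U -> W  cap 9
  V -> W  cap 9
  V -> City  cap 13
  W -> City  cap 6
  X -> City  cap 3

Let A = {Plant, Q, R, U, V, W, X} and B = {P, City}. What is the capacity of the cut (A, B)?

Edges leaving {Plant, Q, R, U, V, W, X}: Plant→P (5), Plant→City (16), Q→City (13), R→City (2), V→City (13), W→City (6), X→City (3).
Cut capacity = 5 + 16 + 13 + 2 + 13 + 6 + 3 = 58.

58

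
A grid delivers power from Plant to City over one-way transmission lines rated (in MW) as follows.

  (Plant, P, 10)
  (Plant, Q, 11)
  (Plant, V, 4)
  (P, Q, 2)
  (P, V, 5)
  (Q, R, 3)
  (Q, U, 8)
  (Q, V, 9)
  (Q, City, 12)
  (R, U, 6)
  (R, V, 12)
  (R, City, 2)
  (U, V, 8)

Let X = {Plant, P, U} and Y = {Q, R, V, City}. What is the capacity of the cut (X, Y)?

Edges leaving {Plant, P, U}: Plant→Q (11), Plant→V (4), P→Q (2), P→V (5), U→V (8).
Cut capacity = 11 + 4 + 2 + 5 + 8 = 30.

30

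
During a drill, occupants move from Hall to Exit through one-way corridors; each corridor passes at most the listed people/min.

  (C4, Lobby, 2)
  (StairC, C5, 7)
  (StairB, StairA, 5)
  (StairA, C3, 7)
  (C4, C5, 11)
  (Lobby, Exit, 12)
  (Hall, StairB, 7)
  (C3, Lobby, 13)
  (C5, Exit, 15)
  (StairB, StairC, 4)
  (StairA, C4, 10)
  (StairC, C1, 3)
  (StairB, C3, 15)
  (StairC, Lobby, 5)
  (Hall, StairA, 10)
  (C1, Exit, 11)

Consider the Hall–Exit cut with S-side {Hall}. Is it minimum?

Yes — it is a minimum cut (capacity 17).

Given cut capacity: 7 + 10 = 17.
Augment Hall→StairB→C3→Lobby→Exit: bottleneck 7, flow now 7.
Augment Hall→StairA→C3→Lobby→Exit: bottleneck 5, flow now 12.
Augment Hall→StairA→C4→C5→Exit: bottleneck 5, flow now 17.
No augmenting path remains; maximum flow = 17.
Cut capacity 17 equals the max flow, so it is a minimum cut.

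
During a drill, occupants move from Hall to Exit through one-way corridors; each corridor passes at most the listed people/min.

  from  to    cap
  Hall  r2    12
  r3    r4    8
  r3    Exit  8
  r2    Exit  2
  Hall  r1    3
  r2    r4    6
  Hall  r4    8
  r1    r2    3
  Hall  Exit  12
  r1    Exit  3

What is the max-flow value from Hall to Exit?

Augment Hall→Exit: bottleneck 12, flow now 12.
Augment Hall→r1→Exit: bottleneck 3, flow now 15.
Augment Hall→r2→Exit: bottleneck 2, flow now 17.
No augmenting path remains; maximum flow = 17.
In the residual graph, reachable from Hall: {Hall, r2, r4}.
Min-cut edges: Hall→r1 (3), Hall→Exit (12), r2→Exit (2); capacity 3 + 12 + 2 = 17.
This cut is saturated, so no flow can exceed 17.

17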